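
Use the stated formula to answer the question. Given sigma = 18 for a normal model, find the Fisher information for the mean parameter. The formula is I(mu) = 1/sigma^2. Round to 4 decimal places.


The Fisher information for the mean of a normal distribution is I(mu) = 1/sigma^2.
sigma = 18, so sigma^2 = 324.
I(mu) = 1/324 = 0.0031

0.0031


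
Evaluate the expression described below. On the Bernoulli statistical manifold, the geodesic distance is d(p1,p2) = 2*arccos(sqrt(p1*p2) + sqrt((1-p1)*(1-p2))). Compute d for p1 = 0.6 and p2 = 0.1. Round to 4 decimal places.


Geodesic distance on Bernoulli manifold:
d(p1,p2) = 2*arccos(sqrt(p1*p2) + sqrt((1-p1)*(1-p2))).
sqrt(p1*p2) = sqrt(0.6*0.1) = 0.244949.
sqrt((1-p1)*(1-p2)) = sqrt(0.4*0.9) = 0.6.
arg = 0.244949 + 0.6 = 0.844949.
d = 2*arccos(0.844949) = 1.1287

1.1287


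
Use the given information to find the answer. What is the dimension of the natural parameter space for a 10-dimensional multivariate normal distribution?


Exponential family dimension calculation:
For 10-dim MVN: mean has 10 params, covariance has 10*11/2 = 55 unique entries.
Total dim = 10 + 55 = 65.

65


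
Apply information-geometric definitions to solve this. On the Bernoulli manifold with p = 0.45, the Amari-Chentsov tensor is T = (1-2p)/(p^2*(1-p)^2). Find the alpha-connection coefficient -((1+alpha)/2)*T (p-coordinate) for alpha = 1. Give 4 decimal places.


Skewness (Amari-Chentsov) tensor: T = (1-2p)/(p^2*(1-p)^2).
p = 0.45, 1-2p = 0.1, p^2 = 0.2025, (1-p)^2 = 0.3025.
T = 0.1/(0.2025 * 0.3025) = 1.632486.
In the p-coordinate, Gamma^(alpha) = Gamma^(0) - (alpha/2)*T with Gamma^(0) = (1/2)*g'(p) = -T/2,
so Gamma^(alpha) = -((1+alpha)/2)*T.
alpha = 1, -(1+alpha)/2 = -1.0.
Gamma = -1.0 * 1.632486 = -1.6325

-1.6325


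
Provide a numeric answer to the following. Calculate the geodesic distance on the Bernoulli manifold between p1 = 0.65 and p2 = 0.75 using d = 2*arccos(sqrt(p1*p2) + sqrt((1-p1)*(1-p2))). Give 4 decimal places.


Geodesic distance on Bernoulli manifold:
d(p1,p2) = 2*arccos(sqrt(p1*p2) + sqrt((1-p1)*(1-p2))).
sqrt(p1*p2) = sqrt(0.65*0.75) = 0.698212.
sqrt((1-p1)*(1-p2)) = sqrt(0.35*0.25) = 0.295804.
arg = 0.698212 + 0.295804 = 0.994016.
d = 2*arccos(0.994016) = 0.2189

0.2189


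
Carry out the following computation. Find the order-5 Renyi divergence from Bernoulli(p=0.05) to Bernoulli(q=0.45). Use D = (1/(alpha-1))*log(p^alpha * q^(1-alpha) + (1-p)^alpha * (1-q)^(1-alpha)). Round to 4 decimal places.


Renyi divergence of order alpha between Bernoulli distributions:
D = (1/(alpha-1))*log(p^alpha * q^(1-alpha) + (1-p)^alpha * (1-q)^(1-alpha)).
alpha = 5, p = 0.05, q = 0.45.
p^alpha * q^(1-alpha) = 0.05^5 * 0.45^-4 = 8e-06.
(1-p)^alpha * (1-q)^(1-alpha) = 0.95^5 * 0.55^-4 = 8.456045.
sum = 8e-06 + 8.456045 = 8.456052.
D = (1/4)*log(8.456052) = 0.5337

0.5337


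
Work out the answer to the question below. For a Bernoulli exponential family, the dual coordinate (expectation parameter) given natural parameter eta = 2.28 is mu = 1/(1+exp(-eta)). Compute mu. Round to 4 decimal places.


Dual coordinate (expectation parameter) for Bernoulli:
mu = 1/(1+exp(-eta)).
eta = 2.28.
exp(-eta) = exp(-2.28) = 0.102284.
mu = 1/(1+0.102284) = 0.9072

0.9072


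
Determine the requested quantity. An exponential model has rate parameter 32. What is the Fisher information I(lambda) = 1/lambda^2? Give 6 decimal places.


Fisher information for exponential: I(lambda) = 1/lambda^2.
lambda = 32, lambda^2 = 1024.
I = 1/1024 = 0.000977

0.000977


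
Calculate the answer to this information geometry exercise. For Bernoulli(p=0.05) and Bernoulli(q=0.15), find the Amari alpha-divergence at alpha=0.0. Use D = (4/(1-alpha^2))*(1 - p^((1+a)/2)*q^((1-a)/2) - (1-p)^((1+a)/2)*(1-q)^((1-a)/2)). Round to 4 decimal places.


Amari alpha-divergence:
D = (4/(1-alpha^2))*(1 - p^((1+a)/2)*q^((1-a)/2) - (1-p)^((1+a)/2)*(1-q)^((1-a)/2)).
alpha = 0.0, p = 0.05, q = 0.15.
e1 = (1+alpha)/2 = 0.5, e2 = (1-alpha)/2 = 0.5.
t1 = p^e1 * q^e2 = 0.05^0.5 * 0.15^0.5 = 0.086603.
t2 = (1-p)^e1 * (1-q)^e2 = 0.95^0.5 * 0.85^0.5 = 0.89861.
4/(1-alpha^2) = 4.0.
D = 4.0*(1 - 0.086603 - 0.89861) = 0.0591

0.0591


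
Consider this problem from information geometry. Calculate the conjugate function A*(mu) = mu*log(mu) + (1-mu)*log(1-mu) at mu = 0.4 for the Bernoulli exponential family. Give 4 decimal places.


Legendre transform for Bernoulli:
A*(mu) = mu*log(mu) + (1-mu)*log(1-mu).
mu = 0.4, 1-mu = 0.6.
mu*log(mu) = 0.4*log(0.4) = -0.366516.
(1-mu)*log(1-mu) = 0.6*log(0.6) = -0.306495.
A* = -0.366516 + -0.306495 = -0.6730

-0.6730


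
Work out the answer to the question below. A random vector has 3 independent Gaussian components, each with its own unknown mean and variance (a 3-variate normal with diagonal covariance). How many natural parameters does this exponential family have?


Exponential family dimension calculation:
Each univariate normal has two natural parameters (mu/sigma^2 and -1/(2 sigma^2)).
With 3 independent components, dim = 2 * 3 = 6.

6


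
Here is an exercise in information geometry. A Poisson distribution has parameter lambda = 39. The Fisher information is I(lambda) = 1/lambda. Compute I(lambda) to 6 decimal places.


Fisher information for Poisson: I(lambda) = 1/lambda.
lambda = 39.
I(lambda) = 1/39 = 0.025641

0.025641


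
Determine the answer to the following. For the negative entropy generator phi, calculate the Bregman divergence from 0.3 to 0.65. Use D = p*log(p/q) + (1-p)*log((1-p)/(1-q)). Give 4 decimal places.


Bregman divergence with negative entropy generator:
D = p*log(p/q) + (1-p)*log((1-p)/(1-q)).
p = 0.3, q = 0.65.
p*log(p/q) = 0.3*log(0.3/0.65) = -0.231957.
(1-p)*log((1-p)/(1-q)) = 0.7*log(0.7/0.35) = 0.485203.
D = -0.231957 + 0.485203 = 0.2532

0.2532


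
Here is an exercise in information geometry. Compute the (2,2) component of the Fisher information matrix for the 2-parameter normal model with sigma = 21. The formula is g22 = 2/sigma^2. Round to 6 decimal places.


For the 2-parameter normal family, the Fisher metric has:
  g11 = 1/sigma^2, g22 = 2/sigma^2.
sigma = 21, sigma^2 = 441.
g22 = 0.004535

0.004535


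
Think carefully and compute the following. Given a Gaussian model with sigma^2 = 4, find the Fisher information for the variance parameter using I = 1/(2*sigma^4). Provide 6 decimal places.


Fisher information for variance: I(sigma^2) = 1/(2*sigma^4).
sigma^2 = 4, so sigma^4 = 16.
I = 1/(2*16) = 1/32 = 0.031250

0.031250


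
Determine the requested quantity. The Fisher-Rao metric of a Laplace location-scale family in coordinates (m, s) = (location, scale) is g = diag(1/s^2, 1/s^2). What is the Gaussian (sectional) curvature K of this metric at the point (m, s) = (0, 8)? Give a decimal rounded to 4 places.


The metric has the form g = (A dm^2 + B ds^2)/s^2 with A = 1, B = 1.
Substitute u = sqrt(A/B)*m: g = B*(du^2 + ds^2)/s^2, i.e. B times the
Poincare upper half-plane metric, which has constant Gaussian curvature -1.
Scaling a 2D metric by a constant c divides the Gaussian curvature by c,
so K = -1/B = -1/(1) = -1.0000 everywhere (the point (m, s) = (0, 8) is irrelevant:
the curvature is constant).
The requested Gaussian curvature is K = -1.0000.

-1.0000


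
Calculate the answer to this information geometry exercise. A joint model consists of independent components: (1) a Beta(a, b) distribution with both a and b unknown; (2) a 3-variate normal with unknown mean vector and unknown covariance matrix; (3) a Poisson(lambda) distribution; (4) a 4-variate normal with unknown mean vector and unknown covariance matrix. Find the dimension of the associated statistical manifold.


The dimension of a statistical manifold equals the number of free
(independent) real parameters of the model. For a product of independent
blocks the parameter counts add.
- Beta (a, b): 2.
- 3-variate normal: 3 (mean) + 3*4/2 = 6 (symmetric covariance) = 9.
- Poisson (lambda): 1.
- 4-variate normal: 4 (mean) + 4*5/2 = 10 (symmetric covariance) = 14.
Total = 2 + 9 + 1 + 14 = 26.
Dimension = 26

26


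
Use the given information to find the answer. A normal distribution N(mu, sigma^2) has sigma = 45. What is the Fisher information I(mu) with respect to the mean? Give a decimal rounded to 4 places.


The Fisher information for the mean of a normal distribution is I(mu) = 1/sigma^2.
sigma = 45, so sigma^2 = 2025.
I(mu) = 1/2025 = 0.0005

0.0005


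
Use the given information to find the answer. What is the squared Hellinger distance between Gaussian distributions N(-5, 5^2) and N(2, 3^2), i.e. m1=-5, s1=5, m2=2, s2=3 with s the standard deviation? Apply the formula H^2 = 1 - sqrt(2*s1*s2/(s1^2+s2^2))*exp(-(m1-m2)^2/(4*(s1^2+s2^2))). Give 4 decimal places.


Squared Hellinger distance for Gaussians:
H^2 = 1 - sqrt(2*s1*s2/(s1^2+s2^2)) * exp(-(m1-m2)^2/(4*(s1^2+s2^2))).
s1^2 = 25, s2^2 = 9, s1^2+s2^2 = 34.
sqrt(2*5*3/(34)) = 0.939336.
(m1-m2)^2 = (-7)^2 = 49.
exp(-49/(4*34)) = exp(-0.360294) = 0.697471.
H^2 = 1 - 0.939336*0.697471 = 0.3448

0.3448


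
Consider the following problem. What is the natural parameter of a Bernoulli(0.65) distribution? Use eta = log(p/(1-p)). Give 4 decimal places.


Natural parameter for Bernoulli: eta = log(p/(1-p)).
p = 0.65, 1-p = 0.35.
p/(1-p) = 1.857143.
eta = log(1.857143) = 0.6190

0.6190


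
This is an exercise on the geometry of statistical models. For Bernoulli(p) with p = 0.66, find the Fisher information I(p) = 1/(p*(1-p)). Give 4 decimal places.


For Bernoulli(p), Fisher information is I(p) = 1/(p*(1-p)).
p = 0.66, 1-p = 0.34.
p*(1-p) = 0.2244.
I(p) = 1/0.2244 = 4.4563

4.4563


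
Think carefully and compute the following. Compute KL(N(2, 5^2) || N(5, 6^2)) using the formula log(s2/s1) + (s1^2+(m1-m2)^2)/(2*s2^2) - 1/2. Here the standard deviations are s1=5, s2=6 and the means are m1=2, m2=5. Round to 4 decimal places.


KL divergence between normal distributions:
KL = log(s2/s1) + (s1^2 + (m1-m2)^2)/(2*s2^2) - 1/2.
log(6/5) = 0.182322.
(5^2 + (2-5)^2)/(2*6^2) = (25 + 9)/72 = 0.472222.
KL = 0.182322 + 0.472222 - 0.5 = 0.1545

0.1545


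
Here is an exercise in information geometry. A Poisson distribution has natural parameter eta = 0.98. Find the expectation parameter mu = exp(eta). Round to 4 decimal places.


Expectation parameter for Poisson exponential family:
mu = exp(eta).
eta = 0.98.
mu = exp(0.98) = 2.6645

2.6645


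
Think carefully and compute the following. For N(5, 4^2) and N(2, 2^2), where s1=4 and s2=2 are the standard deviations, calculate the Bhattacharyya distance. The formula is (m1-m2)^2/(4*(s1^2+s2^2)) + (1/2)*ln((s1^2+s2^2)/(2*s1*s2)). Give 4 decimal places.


Bhattacharyya distance between two Gaussians:
DB = (m1-m2)^2/(4*(s1^2+s2^2)) + (1/2)*ln((s1^2+s2^2)/(2*s1*s2)).
(m1-m2)^2 = (3)^2 = 9.
s1^2+s2^2 = 16 + 4 = 20.
term1 = 9/80 = 0.1125.
term2 = 0.5*ln(20/16.0) = 0.111572.
DB = 0.1125 + 0.111572 = 0.2241

0.2241


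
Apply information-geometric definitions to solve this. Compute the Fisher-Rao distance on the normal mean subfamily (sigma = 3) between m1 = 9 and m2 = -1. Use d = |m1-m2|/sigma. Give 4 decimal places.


On the fixed-variance normal subfamily, geodesic distance = |m1-m2|/sigma.
|9 - -1| = 10.
sigma = 3.
d = 10/3 = 3.3333

3.3333


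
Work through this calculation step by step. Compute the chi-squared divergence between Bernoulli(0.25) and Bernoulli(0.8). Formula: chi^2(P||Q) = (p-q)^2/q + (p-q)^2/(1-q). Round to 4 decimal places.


Chi-squared divergence between Bernoulli distributions:
chi^2 = (p-q)^2/q + (p-q)^2/(1-q).
p = 0.25, q = 0.8, p-q = -0.55.
(p-q)^2 = 0.3025.
term1 = 0.3025/0.8 = 0.378125.
term2 = 0.3025/0.2 = 1.5125.
chi^2 = 0.378125 + 1.5125 = 1.8906

1.8906


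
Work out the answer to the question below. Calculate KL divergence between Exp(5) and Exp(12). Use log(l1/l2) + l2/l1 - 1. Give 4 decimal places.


KL divergence for exponential family:
KL = log(l1/l2) + l2/l1 - 1.
log(5/12) = -0.875469.
12/5 = 2.4.
KL = -0.875469 + 2.4 - 1 = 0.5245

0.5245


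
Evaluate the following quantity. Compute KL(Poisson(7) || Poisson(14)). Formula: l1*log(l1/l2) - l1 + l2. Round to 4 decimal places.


KL divergence for Poisson:
KL = l1*log(l1/l2) - l1 + l2.
l1 = 7, l2 = 14.
log(7/14) = -0.693147.
l1*log(l1/l2) = 7 * -0.693147 = -4.85203.
KL = -4.85203 - 7 + 14 = 2.1480

2.1480


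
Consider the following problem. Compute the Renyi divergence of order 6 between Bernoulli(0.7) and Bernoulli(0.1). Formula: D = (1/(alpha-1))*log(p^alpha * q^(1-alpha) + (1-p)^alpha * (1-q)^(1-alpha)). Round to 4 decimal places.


Renyi divergence of order alpha between Bernoulli distributions:
D = (1/(alpha-1))*log(p^alpha * q^(1-alpha) + (1-p)^alpha * (1-q)^(1-alpha)).
alpha = 6, p = 0.7, q = 0.1.
p^alpha * q^(1-alpha) = 0.7^6 * 0.1^-5 = 11764.9.
(1-p)^alpha * (1-q)^(1-alpha) = 0.3^6 * 0.9^-5 = 0.001235.
sum = 11764.9 + 0.001235 = 11764.901235.
D = (1/5)*log(11764.901235) = 1.8746

1.8746


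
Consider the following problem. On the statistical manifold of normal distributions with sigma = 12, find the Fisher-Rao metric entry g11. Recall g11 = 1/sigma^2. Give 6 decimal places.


For the 2-parameter normal family, the Fisher metric has:
  g11 = 1/sigma^2, g22 = 2/sigma^2.
sigma = 12, sigma^2 = 144.
g11 = 0.006944

0.006944


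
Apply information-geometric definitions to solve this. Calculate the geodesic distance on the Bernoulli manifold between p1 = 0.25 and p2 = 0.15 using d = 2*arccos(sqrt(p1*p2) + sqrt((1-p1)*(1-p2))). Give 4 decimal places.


Geodesic distance on Bernoulli manifold:
d(p1,p2) = 2*arccos(sqrt(p1*p2) + sqrt((1-p1)*(1-p2))).
sqrt(p1*p2) = sqrt(0.25*0.15) = 0.193649.
sqrt((1-p1)*(1-p2)) = sqrt(0.75*0.85) = 0.798436.
arg = 0.193649 + 0.798436 = 0.992085.
d = 2*arccos(0.992085) = 0.2518

0.2518


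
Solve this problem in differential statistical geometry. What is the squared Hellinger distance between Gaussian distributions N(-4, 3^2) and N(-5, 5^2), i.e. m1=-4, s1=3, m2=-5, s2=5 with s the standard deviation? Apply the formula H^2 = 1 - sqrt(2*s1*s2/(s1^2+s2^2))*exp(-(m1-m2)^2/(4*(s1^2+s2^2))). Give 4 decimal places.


Squared Hellinger distance for Gaussians:
H^2 = 1 - sqrt(2*s1*s2/(s1^2+s2^2)) * exp(-(m1-m2)^2/(4*(s1^2+s2^2))).
s1^2 = 9, s2^2 = 25, s1^2+s2^2 = 34.
sqrt(2*3*5/(34)) = 0.939336.
(m1-m2)^2 = (1)^2 = 1.
exp(-1/(4*34)) = exp(-0.007353) = 0.992674.
H^2 = 1 - 0.939336*0.992674 = 0.0675

0.0675


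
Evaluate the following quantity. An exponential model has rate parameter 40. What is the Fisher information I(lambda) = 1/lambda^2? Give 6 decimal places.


Fisher information for exponential: I(lambda) = 1/lambda^2.
lambda = 40, lambda^2 = 1600.
I = 1/1600 = 0.000625

0.000625


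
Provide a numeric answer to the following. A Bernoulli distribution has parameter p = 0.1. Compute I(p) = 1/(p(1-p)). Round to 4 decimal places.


For Bernoulli(p), Fisher information is I(p) = 1/(p*(1-p)).
p = 0.1, 1-p = 0.9.
p*(1-p) = 0.09.
I(p) = 1/0.09 = 11.1111

11.1111


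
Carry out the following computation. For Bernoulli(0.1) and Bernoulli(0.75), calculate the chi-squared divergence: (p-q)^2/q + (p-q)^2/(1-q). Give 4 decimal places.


Chi-squared divergence between Bernoulli distributions:
chi^2 = (p-q)^2/q + (p-q)^2/(1-q).
p = 0.1, q = 0.75, p-q = -0.65.
(p-q)^2 = 0.4225.
term1 = 0.4225/0.75 = 0.563333.
term2 = 0.4225/0.25 = 1.69.
chi^2 = 0.563333 + 1.69 = 2.2533

2.2533


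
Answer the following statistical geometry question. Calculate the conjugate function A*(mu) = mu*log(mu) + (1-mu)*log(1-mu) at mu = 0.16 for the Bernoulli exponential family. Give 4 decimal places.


Legendre transform for Bernoulli:
A*(mu) = mu*log(mu) + (1-mu)*log(1-mu).
mu = 0.16, 1-mu = 0.84.
mu*log(mu) = 0.16*log(0.16) = -0.293213.
(1-mu)*log(1-mu) = 0.84*log(0.84) = -0.146457.
A* = -0.293213 + -0.146457 = -0.4397

-0.4397


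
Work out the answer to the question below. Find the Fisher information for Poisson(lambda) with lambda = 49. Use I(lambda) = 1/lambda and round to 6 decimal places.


Fisher information for Poisson: I(lambda) = 1/lambda.
lambda = 49.
I(lambda) = 1/49 = 0.020408

0.020408


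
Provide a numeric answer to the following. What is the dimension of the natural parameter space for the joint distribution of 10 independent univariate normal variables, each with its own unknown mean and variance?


Exponential family dimension calculation:
Each univariate normal has two natural parameters (mu/sigma^2 and -1/(2 sigma^2)).
With 10 independent components, dim = 2 * 10 = 20.

20


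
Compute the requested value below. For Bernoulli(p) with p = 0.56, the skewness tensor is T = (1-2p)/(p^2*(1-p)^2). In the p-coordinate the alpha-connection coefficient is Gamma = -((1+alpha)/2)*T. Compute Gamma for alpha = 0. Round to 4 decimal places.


Skewness (Amari-Chentsov) tensor: T = (1-2p)/(p^2*(1-p)^2).
p = 0.56, 1-2p = -0.12, p^2 = 0.3136, (1-p)^2 = 0.1936.
T = -0.12/(0.3136 * 0.1936) = -1.976514.
In the p-coordinate, Gamma^(alpha) = Gamma^(0) - (alpha/2)*T with Gamma^(0) = (1/2)*g'(p) = -T/2,
so Gamma^(alpha) = -((1+alpha)/2)*T.
alpha = 0, -(1+alpha)/2 = -0.5.
Gamma = -0.5 * -1.976514 = 0.9883

0.9883


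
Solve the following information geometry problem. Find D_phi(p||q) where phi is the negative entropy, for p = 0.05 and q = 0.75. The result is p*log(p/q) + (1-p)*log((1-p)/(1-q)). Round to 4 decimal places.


Bregman divergence with negative entropy generator:
D = p*log(p/q) + (1-p)*log((1-p)/(1-q)).
p = 0.05, q = 0.75.
p*log(p/q) = 0.05*log(0.05/0.75) = -0.135403.
(1-p)*log((1-p)/(1-q)) = 0.95*log(0.95/0.25) = 1.268251.
D = -0.135403 + 1.268251 = 1.1328

1.1328


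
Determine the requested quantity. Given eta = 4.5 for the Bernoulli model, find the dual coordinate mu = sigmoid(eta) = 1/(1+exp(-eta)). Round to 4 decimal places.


Dual coordinate (expectation parameter) for Bernoulli:
mu = 1/(1+exp(-eta)).
eta = 4.5.
exp(-eta) = exp(-4.5) = 0.011109.
mu = 1/(1+0.011109) = 0.9890

0.9890


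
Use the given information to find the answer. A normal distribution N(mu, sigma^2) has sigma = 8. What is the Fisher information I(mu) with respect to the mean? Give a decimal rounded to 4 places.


The Fisher information for the mean of a normal distribution is I(mu) = 1/sigma^2.
sigma = 8, so sigma^2 = 64.
I(mu) = 1/64 = 0.0156

0.0156


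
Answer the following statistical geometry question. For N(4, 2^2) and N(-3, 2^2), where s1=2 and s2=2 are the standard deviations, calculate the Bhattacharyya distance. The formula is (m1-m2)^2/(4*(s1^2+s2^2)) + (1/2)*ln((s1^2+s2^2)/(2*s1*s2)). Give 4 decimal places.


Bhattacharyya distance between two Gaussians:
DB = (m1-m2)^2/(4*(s1^2+s2^2)) + (1/2)*ln((s1^2+s2^2)/(2*s1*s2)).
(m1-m2)^2 = (7)^2 = 49.
s1^2+s2^2 = 4 + 4 = 8.
term1 = 49/32 = 1.53125.
term2 = 0.5*ln(8/8.0) = 0.0.
DB = 1.53125 + 0.0 = 1.5313

1.5313


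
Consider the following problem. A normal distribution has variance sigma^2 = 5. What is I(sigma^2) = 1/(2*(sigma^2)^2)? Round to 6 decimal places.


Fisher information for variance: I(sigma^2) = 1/(2*sigma^4).
sigma^2 = 5, so sigma^4 = 25.
I = 1/(2*25) = 1/50 = 0.020000

0.020000


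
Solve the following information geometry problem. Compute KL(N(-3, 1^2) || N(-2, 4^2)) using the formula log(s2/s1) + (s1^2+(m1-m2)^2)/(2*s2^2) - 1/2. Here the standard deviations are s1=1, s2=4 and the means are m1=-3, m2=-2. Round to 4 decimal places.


KL divergence between normal distributions:
KL = log(s2/s1) + (s1^2 + (m1-m2)^2)/(2*s2^2) - 1/2.
log(4/1) = 1.386294.
(1^2 + (-3--2)^2)/(2*4^2) = (1 + 1)/32 = 0.0625.
KL = 1.386294 + 0.0625 - 0.5 = 0.9488

0.9488


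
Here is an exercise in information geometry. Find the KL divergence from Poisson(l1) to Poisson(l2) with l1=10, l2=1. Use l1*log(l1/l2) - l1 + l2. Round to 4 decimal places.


KL divergence for Poisson:
KL = l1*log(l1/l2) - l1 + l2.
l1 = 10, l2 = 1.
log(10/1) = 2.302585.
l1*log(l1/l2) = 10 * 2.302585 = 23.025851.
KL = 23.025851 - 10 + 1 = 14.0259

14.0259


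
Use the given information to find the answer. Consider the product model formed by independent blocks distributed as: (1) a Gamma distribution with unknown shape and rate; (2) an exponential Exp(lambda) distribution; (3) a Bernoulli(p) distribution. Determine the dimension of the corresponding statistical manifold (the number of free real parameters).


The dimension of a statistical manifold equals the number of free
(independent) real parameters of the model. For a product of independent
blocks the parameter counts add.
- Gamma (shape, rate): 2.
- exponential (lambda): 1.
- Bernoulli (p): 1.
Total = 2 + 1 + 1 = 4.
Dimension = 4

4


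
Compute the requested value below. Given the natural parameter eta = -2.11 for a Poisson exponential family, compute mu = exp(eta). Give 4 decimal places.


Expectation parameter for Poisson exponential family:
mu = exp(eta).
eta = -2.11.
mu = exp(-2.11) = 0.1212

0.1212


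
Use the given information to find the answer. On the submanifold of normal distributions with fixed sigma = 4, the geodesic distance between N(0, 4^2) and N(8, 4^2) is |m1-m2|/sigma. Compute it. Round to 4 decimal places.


On the fixed-variance normal subfamily, geodesic distance = |m1-m2|/sigma.
|0 - 8| = 8.
sigma = 4.
d = 8/4 = 2.0000

2.0000


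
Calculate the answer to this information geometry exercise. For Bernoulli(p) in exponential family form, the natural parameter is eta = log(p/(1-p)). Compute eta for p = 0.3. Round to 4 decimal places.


Natural parameter for Bernoulli: eta = log(p/(1-p)).
p = 0.3, 1-p = 0.7.
p/(1-p) = 0.428571.
eta = log(0.428571) = -0.8473

-0.8473


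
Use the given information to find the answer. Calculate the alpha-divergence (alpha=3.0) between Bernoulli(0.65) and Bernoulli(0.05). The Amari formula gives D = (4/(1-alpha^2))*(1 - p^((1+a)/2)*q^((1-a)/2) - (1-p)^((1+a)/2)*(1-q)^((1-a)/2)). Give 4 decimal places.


Amari alpha-divergence:
D = (4/(1-alpha^2))*(1 - p^((1+a)/2)*q^((1-a)/2) - (1-p)^((1+a)/2)*(1-q)^((1-a)/2)).
alpha = 3.0, p = 0.65, q = 0.05.
e1 = (1+alpha)/2 = 2.0, e2 = (1-alpha)/2 = -1.0.
t1 = p^e1 * q^e2 = 0.65^2.0 * 0.05^-1.0 = 8.45.
t2 = (1-p)^e1 * (1-q)^e2 = 0.35^2.0 * 0.95^-1.0 = 0.128947.
4/(1-alpha^2) = -0.5.
D = -0.5*(1 - 8.45 - 0.128947) = 3.7895

3.7895


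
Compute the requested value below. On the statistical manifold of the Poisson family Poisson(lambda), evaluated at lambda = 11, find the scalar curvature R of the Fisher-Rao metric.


This family has a single free parameter, so its statistical manifold
is 1-dimensional. The Riemann curvature tensor of any 1-dimensional
Riemannian manifold vanishes identically, so R = 0.

0


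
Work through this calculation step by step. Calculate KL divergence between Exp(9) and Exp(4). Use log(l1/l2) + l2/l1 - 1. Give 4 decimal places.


KL divergence for exponential family:
KL = log(l1/l2) + l2/l1 - 1.
log(9/4) = 0.81093.
4/9 = 0.444444.
KL = 0.81093 + 0.444444 - 1 = 0.2554

0.2554


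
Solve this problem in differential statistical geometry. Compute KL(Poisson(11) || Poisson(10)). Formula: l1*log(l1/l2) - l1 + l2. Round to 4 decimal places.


KL divergence for Poisson:
KL = l1*log(l1/l2) - l1 + l2.
l1 = 11, l2 = 10.
log(11/10) = 0.09531.
l1*log(l1/l2) = 11 * 0.09531 = 1.048412.
KL = 1.048412 - 11 + 10 = 0.0484

0.0484


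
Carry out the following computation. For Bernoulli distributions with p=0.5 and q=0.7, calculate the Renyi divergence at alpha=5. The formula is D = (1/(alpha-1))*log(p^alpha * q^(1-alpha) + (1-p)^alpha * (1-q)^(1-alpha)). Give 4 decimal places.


Renyi divergence of order alpha between Bernoulli distributions:
D = (1/(alpha-1))*log(p^alpha * q^(1-alpha) + (1-p)^alpha * (1-q)^(1-alpha)).
alpha = 5, p = 0.5, q = 0.7.
p^alpha * q^(1-alpha) = 0.5^5 * 0.7^-4 = 0.130154.
(1-p)^alpha * (1-q)^(1-alpha) = 0.5^5 * 0.3^-4 = 3.858025.
sum = 0.130154 + 3.858025 = 3.988179.
D = (1/4)*log(3.988179) = 0.3458

0.3458


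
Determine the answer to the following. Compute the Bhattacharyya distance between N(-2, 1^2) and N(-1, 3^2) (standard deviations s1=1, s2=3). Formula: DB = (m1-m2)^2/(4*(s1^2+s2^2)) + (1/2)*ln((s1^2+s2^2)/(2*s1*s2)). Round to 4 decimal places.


Bhattacharyya distance between two Gaussians:
DB = (m1-m2)^2/(4*(s1^2+s2^2)) + (1/2)*ln((s1^2+s2^2)/(2*s1*s2)).
(m1-m2)^2 = (-1)^2 = 1.
s1^2+s2^2 = 1 + 9 = 10.
term1 = 1/40 = 0.025.
term2 = 0.5*ln(10/6.0) = 0.255413.
DB = 0.025 + 0.255413 = 0.2804

0.2804


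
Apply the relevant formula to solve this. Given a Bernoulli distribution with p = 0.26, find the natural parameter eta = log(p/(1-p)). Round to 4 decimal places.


Natural parameter for Bernoulli: eta = log(p/(1-p)).
p = 0.26, 1-p = 0.74.
p/(1-p) = 0.351351.
eta = log(0.351351) = -1.0460

-1.0460


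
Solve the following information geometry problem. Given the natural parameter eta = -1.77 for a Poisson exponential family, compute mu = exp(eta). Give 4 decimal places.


Expectation parameter for Poisson exponential family:
mu = exp(eta).
eta = -1.77.
mu = exp(-1.77) = 0.1703

0.1703


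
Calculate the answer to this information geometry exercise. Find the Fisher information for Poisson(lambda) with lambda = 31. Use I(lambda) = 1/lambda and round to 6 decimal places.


Fisher information for Poisson: I(lambda) = 1/lambda.
lambda = 31.
I(lambda) = 1/31 = 0.032258

0.032258


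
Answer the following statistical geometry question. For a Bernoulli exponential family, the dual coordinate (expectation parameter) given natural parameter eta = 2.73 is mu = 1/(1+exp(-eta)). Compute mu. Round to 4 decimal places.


Dual coordinate (expectation parameter) for Bernoulli:
mu = 1/(1+exp(-eta)).
eta = 2.73.
exp(-eta) = exp(-2.73) = 0.065219.
mu = 1/(1+0.065219) = 0.9388

0.9388


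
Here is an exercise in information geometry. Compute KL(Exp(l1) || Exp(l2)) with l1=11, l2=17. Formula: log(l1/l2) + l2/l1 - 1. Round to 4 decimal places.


KL divergence for exponential family:
KL = log(l1/l2) + l2/l1 - 1.
log(11/17) = -0.435318.
17/11 = 1.545455.
KL = -0.435318 + 1.545455 - 1 = 0.1101

0.1101


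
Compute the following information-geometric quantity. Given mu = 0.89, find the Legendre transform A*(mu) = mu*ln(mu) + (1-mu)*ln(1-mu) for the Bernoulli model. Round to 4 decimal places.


Legendre transform for Bernoulli:
A*(mu) = mu*log(mu) + (1-mu)*log(1-mu).
mu = 0.89, 1-mu = 0.11.
mu*log(mu) = 0.89*log(0.89) = -0.103715.
(1-mu)*log(1-mu) = 0.11*log(0.11) = -0.2428.
A* = -0.103715 + -0.2428 = -0.3465

-0.3465


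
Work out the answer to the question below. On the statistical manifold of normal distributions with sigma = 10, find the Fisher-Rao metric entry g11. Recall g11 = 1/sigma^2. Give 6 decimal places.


For the 2-parameter normal family, the Fisher metric has:
  g11 = 1/sigma^2, g22 = 2/sigma^2.
sigma = 10, sigma^2 = 100.
g11 = 0.010000

0.010000


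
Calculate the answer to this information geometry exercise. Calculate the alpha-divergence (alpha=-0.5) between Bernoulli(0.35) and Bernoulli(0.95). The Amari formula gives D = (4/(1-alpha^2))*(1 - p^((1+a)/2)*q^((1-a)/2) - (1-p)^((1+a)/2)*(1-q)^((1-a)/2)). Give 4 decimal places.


Amari alpha-divergence:
D = (4/(1-alpha^2))*(1 - p^((1+a)/2)*q^((1-a)/2) - (1-p)^((1+a)/2)*(1-q)^((1-a)/2)).
alpha = -0.5, p = 0.35, q = 0.95.
e1 = (1+alpha)/2 = 0.25, e2 = (1-alpha)/2 = 0.75.
t1 = p^e1 * q^e2 = 0.35^0.25 * 0.95^0.75 = 0.740133.
t2 = (1-p)^e1 * (1-q)^e2 = 0.65^0.25 * 0.05^0.75 = 0.094941.
4/(1-alpha^2) = 5.333333.
D = 5.333333*(1 - 0.740133 - 0.094941) = 0.8796

0.8796


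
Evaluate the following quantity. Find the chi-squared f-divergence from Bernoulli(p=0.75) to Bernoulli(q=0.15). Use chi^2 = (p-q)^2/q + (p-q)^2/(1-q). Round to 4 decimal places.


Chi-squared divergence between Bernoulli distributions:
chi^2 = (p-q)^2/q + (p-q)^2/(1-q).
p = 0.75, q = 0.15, p-q = 0.6.
(p-q)^2 = 0.36.
term1 = 0.36/0.15 = 2.4.
term2 = 0.36/0.85 = 0.423529.
chi^2 = 2.4 + 0.423529 = 2.8235

2.8235


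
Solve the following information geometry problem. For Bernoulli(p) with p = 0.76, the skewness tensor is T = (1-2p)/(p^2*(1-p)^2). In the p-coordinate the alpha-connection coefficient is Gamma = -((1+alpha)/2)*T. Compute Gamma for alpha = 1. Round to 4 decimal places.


Skewness (Amari-Chentsov) tensor: T = (1-2p)/(p^2*(1-p)^2).
p = 0.76, 1-2p = -0.52, p^2 = 0.5776, (1-p)^2 = 0.0576.
T = -0.52/(0.5776 * 0.0576) = -15.629809.
In the p-coordinate, Gamma^(alpha) = Gamma^(0) - (alpha/2)*T with Gamma^(0) = (1/2)*g'(p) = -T/2,
so Gamma^(alpha) = -((1+alpha)/2)*T.
alpha = 1, -(1+alpha)/2 = -1.0.
Gamma = -1.0 * -15.629809 = 15.6298

15.6298


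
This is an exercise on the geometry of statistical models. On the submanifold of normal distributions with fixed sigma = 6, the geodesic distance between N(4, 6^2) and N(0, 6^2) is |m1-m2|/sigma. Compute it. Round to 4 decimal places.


On the fixed-variance normal subfamily, geodesic distance = |m1-m2|/sigma.
|4 - 0| = 4.
sigma = 6.
d = 4/6 = 0.6667

0.6667


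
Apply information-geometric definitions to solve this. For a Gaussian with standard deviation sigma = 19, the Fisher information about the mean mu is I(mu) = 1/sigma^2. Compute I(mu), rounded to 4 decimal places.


The Fisher information for the mean of a normal distribution is I(mu) = 1/sigma^2.
sigma = 19, so sigma^2 = 361.
I(mu) = 1/361 = 0.0028

0.0028


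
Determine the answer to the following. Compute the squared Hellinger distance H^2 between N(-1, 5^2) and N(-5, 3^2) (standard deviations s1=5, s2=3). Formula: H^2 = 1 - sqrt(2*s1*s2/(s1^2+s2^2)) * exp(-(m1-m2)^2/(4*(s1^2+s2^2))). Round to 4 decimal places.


Squared Hellinger distance for Gaussians:
H^2 = 1 - sqrt(2*s1*s2/(s1^2+s2^2)) * exp(-(m1-m2)^2/(4*(s1^2+s2^2))).
s1^2 = 25, s2^2 = 9, s1^2+s2^2 = 34.
sqrt(2*5*3/(34)) = 0.939336.
(m1-m2)^2 = (4)^2 = 16.
exp(-16/(4*34)) = exp(-0.117647) = 0.88901.
H^2 = 1 - 0.939336*0.88901 = 0.1649

0.1649


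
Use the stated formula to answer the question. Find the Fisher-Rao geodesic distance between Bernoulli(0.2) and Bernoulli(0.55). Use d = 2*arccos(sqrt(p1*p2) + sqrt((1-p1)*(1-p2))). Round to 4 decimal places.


Geodesic distance on Bernoulli manifold:
d(p1,p2) = 2*arccos(sqrt(p1*p2) + sqrt((1-p1)*(1-p2))).
sqrt(p1*p2) = sqrt(0.2*0.55) = 0.331662.
sqrt((1-p1)*(1-p2)) = sqrt(0.8*0.45) = 0.6.
arg = 0.331662 + 0.6 = 0.931662.
d = 2*arccos(0.931662) = 0.7437

0.7437


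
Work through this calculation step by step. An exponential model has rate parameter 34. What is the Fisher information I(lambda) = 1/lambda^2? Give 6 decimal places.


Fisher information for exponential: I(lambda) = 1/lambda^2.
lambda = 34, lambda^2 = 1156.
I = 1/1156 = 0.000865

0.000865


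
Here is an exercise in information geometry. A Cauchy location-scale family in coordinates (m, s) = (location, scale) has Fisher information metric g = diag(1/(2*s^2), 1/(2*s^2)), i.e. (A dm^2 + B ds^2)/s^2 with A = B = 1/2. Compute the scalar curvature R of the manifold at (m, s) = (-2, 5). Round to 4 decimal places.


The metric has the form g = (A dm^2 + B ds^2)/s^2 with A = 1/2, B = 1/2.
Substitute u = sqrt(A/B)*m: g = B*(du^2 + ds^2)/s^2, i.e. B times the
Poincare upper half-plane metric, which has constant Gaussian curvature -1.
Scaling a 2D metric by a constant c divides the Gaussian curvature by c,
so K = -1/B = -1/(1/2) = -2.0000 everywhere (the point (m, s) = (-2, 5) is irrelevant:
the curvature is constant).
Scalar curvature in dimension 2: R = 2K = -2/(1/2) = -4.0000.

-4.0000


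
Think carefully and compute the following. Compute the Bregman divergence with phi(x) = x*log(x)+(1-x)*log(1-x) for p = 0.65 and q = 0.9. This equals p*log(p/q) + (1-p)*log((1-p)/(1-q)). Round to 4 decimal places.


Bregman divergence with negative entropy generator:
D = p*log(p/q) + (1-p)*log((1-p)/(1-q)).
p = 0.65, q = 0.9.
p*log(p/q) = 0.65*log(0.65/0.9) = -0.211525.
(1-p)*log((1-p)/(1-q)) = 0.35*log(0.35/0.1) = 0.438467.
D = -0.211525 + 0.438467 = 0.2269

0.2269


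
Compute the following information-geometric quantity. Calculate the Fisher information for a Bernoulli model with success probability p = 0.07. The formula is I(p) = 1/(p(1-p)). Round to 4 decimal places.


For Bernoulli(p), Fisher information is I(p) = 1/(p*(1-p)).
p = 0.07, 1-p = 0.93.
p*(1-p) = 0.0651.
I(p) = 1/0.0651 = 15.3610

15.3610


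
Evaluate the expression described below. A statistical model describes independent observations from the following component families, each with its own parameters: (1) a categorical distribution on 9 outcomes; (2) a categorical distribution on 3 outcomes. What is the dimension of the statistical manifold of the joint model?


The dimension of a statistical manifold equals the number of free
(independent) real parameters of the model. For a product of independent
blocks the parameter counts add.
- categorical on 9 outcomes (probabilities sum to 1): 9-1 = 8.
- categorical on 3 outcomes (probabilities sum to 1): 3-1 = 2.
Total = 8 + 2 = 10.
Dimension = 10

10


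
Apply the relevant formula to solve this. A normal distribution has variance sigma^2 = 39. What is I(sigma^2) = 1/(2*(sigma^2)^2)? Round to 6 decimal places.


Fisher information for variance: I(sigma^2) = 1/(2*sigma^4).
sigma^2 = 39, so sigma^4 = 1521.
I = 1/(2*1521) = 1/3042 = 0.000329

0.000329


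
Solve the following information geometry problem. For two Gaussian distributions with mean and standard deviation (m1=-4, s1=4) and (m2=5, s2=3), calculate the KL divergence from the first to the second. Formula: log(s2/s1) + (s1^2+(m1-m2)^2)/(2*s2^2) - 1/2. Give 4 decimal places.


KL divergence between normal distributions:
KL = log(s2/s1) + (s1^2 + (m1-m2)^2)/(2*s2^2) - 1/2.
log(3/4) = -0.287682.
(4^2 + (-4-5)^2)/(2*3^2) = (16 + 81)/18 = 5.388889.
KL = -0.287682 + 5.388889 - 0.5 = 4.6012

4.6012


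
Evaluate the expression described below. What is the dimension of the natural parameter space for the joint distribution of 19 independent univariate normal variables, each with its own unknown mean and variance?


Exponential family dimension calculation:
Each univariate normal has two natural parameters (mu/sigma^2 and -1/(2 sigma^2)).
With 19 independent components, dim = 2 * 19 = 38.

38


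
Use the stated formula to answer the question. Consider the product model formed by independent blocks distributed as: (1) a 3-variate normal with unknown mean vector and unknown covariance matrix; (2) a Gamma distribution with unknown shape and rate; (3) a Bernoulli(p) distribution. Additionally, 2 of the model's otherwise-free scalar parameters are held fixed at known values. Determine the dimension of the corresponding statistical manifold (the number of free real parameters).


The dimension of a statistical manifold equals the number of free
(independent) real parameters of the model. For a product of independent
blocks the parameter counts add.
- 3-variate normal: 3 (mean) + 3*4/2 = 6 (symmetric covariance) = 9.
- Gamma (shape, rate): 2.
- Bernoulli (p): 1.
Total = 9 + 2 + 1 = 12.
2 parameter(s) fixed at known values: 12 - 2 = 10.
Dimension = 10

10


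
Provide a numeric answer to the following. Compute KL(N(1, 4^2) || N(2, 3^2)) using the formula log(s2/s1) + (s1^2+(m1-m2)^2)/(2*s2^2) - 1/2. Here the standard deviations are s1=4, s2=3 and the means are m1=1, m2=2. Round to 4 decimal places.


KL divergence between normal distributions:
KL = log(s2/s1) + (s1^2 + (m1-m2)^2)/(2*s2^2) - 1/2.
log(3/4) = -0.287682.
(4^2 + (1-2)^2)/(2*3^2) = (16 + 1)/18 = 0.944444.
KL = -0.287682 + 0.944444 - 0.5 = 0.1568

0.1568


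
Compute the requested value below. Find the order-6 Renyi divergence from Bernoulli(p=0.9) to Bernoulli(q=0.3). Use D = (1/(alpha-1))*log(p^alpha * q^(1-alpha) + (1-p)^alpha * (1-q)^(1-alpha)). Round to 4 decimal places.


Renyi divergence of order alpha between Bernoulli distributions:
D = (1/(alpha-1))*log(p^alpha * q^(1-alpha) + (1-p)^alpha * (1-q)^(1-alpha)).
alpha = 6, p = 0.9, q = 0.3.
p^alpha * q^(1-alpha) = 0.9^6 * 0.3^-5 = 218.7.
(1-p)^alpha * (1-q)^(1-alpha) = 0.1^6 * 0.7^-5 = 6e-06.
sum = 218.7 + 6e-06 = 218.700006.
D = (1/5)*log(218.700006) = 1.0775

1.0775


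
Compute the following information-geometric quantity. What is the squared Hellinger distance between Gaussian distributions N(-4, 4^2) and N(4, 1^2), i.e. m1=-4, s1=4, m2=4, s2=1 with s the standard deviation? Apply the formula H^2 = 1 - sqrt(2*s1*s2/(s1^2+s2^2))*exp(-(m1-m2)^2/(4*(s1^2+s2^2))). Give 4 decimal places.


Squared Hellinger distance for Gaussians:
H^2 = 1 - sqrt(2*s1*s2/(s1^2+s2^2)) * exp(-(m1-m2)^2/(4*(s1^2+s2^2))).
s1^2 = 16, s2^2 = 1, s1^2+s2^2 = 17.
sqrt(2*4*1/(17)) = 0.685994.
(m1-m2)^2 = (-8)^2 = 64.
exp(-64/(4*17)) = exp(-0.941176) = 0.390169.
H^2 = 1 - 0.685994*0.390169 = 0.7323

0.7323


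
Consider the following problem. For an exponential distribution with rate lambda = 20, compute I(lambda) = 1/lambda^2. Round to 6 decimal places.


Fisher information for exponential: I(lambda) = 1/lambda^2.
lambda = 20, lambda^2 = 400.
I = 1/400 = 0.002500

0.002500


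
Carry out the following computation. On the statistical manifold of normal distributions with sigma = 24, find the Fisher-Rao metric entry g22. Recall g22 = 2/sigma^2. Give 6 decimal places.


For the 2-parameter normal family, the Fisher metric has:
  g11 = 1/sigma^2, g22 = 2/sigma^2.
sigma = 24, sigma^2 = 576.
g22 = 0.003472

0.003472


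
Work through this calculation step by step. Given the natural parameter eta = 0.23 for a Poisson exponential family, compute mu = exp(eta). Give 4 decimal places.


Expectation parameter for Poisson exponential family:
mu = exp(eta).
eta = 0.23.
mu = exp(0.23) = 1.2586

1.2586


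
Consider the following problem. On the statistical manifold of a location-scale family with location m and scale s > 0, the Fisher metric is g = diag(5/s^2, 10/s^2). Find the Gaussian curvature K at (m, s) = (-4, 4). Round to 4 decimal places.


The metric has the form g = (A dm^2 + B ds^2)/s^2 with A = 5, B = 10.
Substitute u = sqrt(A/B)*m: g = B*(du^2 + ds^2)/s^2, i.e. B times the
Poincare upper half-plane metric, which has constant Gaussian curvature -1.
Scaling a 2D metric by a constant c divides the Gaussian curvature by c,
so K = -1/B = -1/(10) = -0.1000 everywhere (the point (m, s) = (-4, 4) is irrelevant:
the curvature is constant).
The requested Gaussian curvature is K = -0.1000.

-0.1000


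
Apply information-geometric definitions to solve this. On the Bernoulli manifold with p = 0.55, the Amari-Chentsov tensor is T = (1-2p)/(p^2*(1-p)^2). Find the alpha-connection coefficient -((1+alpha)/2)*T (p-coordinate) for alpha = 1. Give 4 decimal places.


Skewness (Amari-Chentsov) tensor: T = (1-2p)/(p^2*(1-p)^2).
p = 0.55, 1-2p = -0.1, p^2 = 0.3025, (1-p)^2 = 0.2025.
T = -0.1/(0.3025 * 0.2025) = -1.632486.
In the p-coordinate, Gamma^(alpha) = Gamma^(0) - (alpha/2)*T with Gamma^(0) = (1/2)*g'(p) = -T/2,
so Gamma^(alpha) = -((1+alpha)/2)*T.
alpha = 1, -(1+alpha)/2 = -1.0.
Gamma = -1.0 * -1.632486 = 1.6325

1.6325


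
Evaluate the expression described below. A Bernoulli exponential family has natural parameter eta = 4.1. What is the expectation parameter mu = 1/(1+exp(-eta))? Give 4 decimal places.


Dual coordinate (expectation parameter) for Bernoulli:
mu = 1/(1+exp(-eta)).
eta = 4.1.
exp(-eta) = exp(-4.1) = 0.016573.
mu = 1/(1+0.016573) = 0.9837

0.9837


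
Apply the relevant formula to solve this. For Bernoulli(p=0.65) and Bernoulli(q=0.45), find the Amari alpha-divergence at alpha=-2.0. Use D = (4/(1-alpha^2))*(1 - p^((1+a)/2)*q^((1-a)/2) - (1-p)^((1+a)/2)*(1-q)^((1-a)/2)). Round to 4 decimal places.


Amari alpha-divergence:
D = (4/(1-alpha^2))*(1 - p^((1+a)/2)*q^((1-a)/2) - (1-p)^((1+a)/2)*(1-q)^((1-a)/2)).
alpha = -2.0, p = 0.65, q = 0.45.
e1 = (1+alpha)/2 = -0.5, e2 = (1-alpha)/2 = 1.5.
t1 = p^e1 * q^e2 = 0.65^-0.5 * 0.45^1.5 = 0.374423.
t2 = (1-p)^e1 * (1-q)^e2 = 0.35^-0.5 * 0.55^1.5 = 0.689461.
4/(1-alpha^2) = -1.333333.
D = -1.333333*(1 - 0.374423 - 0.689461) = 0.0852

0.0852


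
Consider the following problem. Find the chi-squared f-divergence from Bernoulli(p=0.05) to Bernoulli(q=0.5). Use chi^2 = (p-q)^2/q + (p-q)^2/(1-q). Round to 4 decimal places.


Chi-squared divergence between Bernoulli distributions:
chi^2 = (p-q)^2/q + (p-q)^2/(1-q).
p = 0.05, q = 0.5, p-q = -0.45.
(p-q)^2 = 0.2025.
term1 = 0.2025/0.5 = 0.405.
term2 = 0.2025/0.5 = 0.405.
chi^2 = 0.405 + 0.405 = 0.8100

0.8100
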